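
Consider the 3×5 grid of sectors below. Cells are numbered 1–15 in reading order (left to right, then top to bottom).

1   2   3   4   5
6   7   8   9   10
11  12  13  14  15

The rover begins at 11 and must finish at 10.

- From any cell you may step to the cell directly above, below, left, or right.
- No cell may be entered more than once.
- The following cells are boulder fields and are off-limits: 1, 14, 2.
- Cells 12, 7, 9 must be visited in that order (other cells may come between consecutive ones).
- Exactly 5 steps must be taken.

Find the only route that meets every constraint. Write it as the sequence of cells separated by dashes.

The waypoints must appear in the order 12, 7, 9, with no cell reused.
Route from 11: right 1 to 12, up 1 to 7, right 3 to 10 — 5 moves in all.
Check: order respected (12 at step 1, 7 at step 2, 9 at step 4); 5 moves as required.

11 - 12 - 7 - 8 - 9 - 10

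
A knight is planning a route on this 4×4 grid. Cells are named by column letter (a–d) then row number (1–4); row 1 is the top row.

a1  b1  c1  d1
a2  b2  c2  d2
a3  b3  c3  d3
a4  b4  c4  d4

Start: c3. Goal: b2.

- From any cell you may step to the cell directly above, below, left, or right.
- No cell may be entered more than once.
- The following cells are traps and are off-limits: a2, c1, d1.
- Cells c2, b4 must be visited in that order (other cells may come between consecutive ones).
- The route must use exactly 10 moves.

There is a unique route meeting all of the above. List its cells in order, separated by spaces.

c3 c2 d2 d3 d4 c4 b4 a4 a3 b3 b2

The waypoints must appear in the order c2, b4, with no cell reused.
Route from c3: up 1 to c2, right 1 to d2, down 2 to d4, left 3 to a4, up 1 to a3, right 1 to b3, up 1 to b2 — 10 moves in all.
Check: order respected (c2 at step 1, b4 at step 6); 10 moves as required.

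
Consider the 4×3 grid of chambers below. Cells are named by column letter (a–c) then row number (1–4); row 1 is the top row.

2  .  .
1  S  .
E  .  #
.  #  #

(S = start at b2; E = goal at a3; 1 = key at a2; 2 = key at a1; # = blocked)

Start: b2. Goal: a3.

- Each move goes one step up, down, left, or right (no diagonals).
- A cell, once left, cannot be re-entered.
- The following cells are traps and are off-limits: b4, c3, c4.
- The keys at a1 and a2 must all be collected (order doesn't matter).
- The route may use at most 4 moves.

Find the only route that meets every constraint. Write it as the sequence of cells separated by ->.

b2 -> b1 -> a1 -> a2 -> a3

Any route must reach a1 and a2 and still end at a3 within 4 moves, so the order of the required stops is forced.
Route from b2: up 1 to b1, left 1 to a1, down 2 to a3 — 4 moves in all.
Check: all required cells visited; 4 ≤ 4 moves.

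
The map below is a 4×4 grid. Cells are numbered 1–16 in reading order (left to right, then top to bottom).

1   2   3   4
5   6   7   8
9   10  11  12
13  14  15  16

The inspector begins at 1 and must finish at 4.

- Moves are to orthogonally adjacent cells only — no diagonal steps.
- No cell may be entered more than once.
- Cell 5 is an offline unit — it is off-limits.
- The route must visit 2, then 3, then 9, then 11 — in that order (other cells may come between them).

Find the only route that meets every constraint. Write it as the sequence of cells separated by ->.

The waypoints must appear in the order 2, 3, 9, 11, with no cell reused.
Route from 1: 2× right (reaching 3), down to 7, left to 6, down to 10, left to 9, down to 13, 2× right (reaching 15), up to 11, right to 12, 2× up (reaching 4) — 13 moves in all.
Check: order respected (2 at step 1, 3 at step 2, 9 at step 6, 11 at step 10).

1 -> 2 -> 3 -> 7 -> 6 -> 10 -> 9 -> 13 -> 14 -> 15 -> 11 -> 12 -> 8 -> 4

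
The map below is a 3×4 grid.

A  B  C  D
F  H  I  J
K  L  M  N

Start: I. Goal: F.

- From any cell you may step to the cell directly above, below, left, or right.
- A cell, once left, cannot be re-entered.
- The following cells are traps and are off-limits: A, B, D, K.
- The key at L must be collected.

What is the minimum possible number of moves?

4

Any route passes through L somewhere between I and F. Summing Manhattan distances along the two legs (I → L → F) gives a lower bound of 2 + 2 = 4 moves.
A route of 4 moves achieves this: I → M → L → H → F.
Since 4 matches the lower bound, it is optimal.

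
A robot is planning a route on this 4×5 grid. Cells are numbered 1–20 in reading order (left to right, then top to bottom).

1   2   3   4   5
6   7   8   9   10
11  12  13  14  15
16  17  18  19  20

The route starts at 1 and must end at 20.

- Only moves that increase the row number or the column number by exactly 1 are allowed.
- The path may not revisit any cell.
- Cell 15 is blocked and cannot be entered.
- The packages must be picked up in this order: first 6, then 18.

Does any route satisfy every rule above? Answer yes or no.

yes

One route that works: 1 → 6 → 11 → 16 → 17 → 18 → 19 → 20.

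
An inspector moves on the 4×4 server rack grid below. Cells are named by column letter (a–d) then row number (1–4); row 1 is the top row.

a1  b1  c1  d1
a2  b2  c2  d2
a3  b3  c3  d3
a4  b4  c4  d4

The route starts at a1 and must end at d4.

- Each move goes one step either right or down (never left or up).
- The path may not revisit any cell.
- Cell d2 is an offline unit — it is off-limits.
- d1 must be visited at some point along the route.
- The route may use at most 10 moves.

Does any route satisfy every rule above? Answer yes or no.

no

Every right/down route from d1 to d4 runs into a blocked cell, so that leg cannot be completed.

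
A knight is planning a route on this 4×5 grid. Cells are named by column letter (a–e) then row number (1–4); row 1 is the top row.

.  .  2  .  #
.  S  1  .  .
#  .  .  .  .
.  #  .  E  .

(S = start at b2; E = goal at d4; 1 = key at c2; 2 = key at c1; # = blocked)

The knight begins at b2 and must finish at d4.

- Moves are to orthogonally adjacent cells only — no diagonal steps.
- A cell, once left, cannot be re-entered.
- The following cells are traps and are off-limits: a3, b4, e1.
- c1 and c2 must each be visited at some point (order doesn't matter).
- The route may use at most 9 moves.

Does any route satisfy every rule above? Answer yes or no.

yes

One route that works: b2 → b1 → c1 → c2 → c3 → c4 → d4.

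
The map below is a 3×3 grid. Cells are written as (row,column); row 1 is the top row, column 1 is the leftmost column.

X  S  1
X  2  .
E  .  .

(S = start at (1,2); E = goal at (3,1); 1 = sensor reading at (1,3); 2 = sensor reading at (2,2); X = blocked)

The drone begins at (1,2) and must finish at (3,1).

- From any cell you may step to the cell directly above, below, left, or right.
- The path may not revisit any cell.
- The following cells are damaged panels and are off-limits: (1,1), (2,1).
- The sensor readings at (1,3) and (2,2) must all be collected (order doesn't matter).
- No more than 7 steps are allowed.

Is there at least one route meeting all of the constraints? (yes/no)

One route that works: (1,2) → (1,3) → (2,3) → (2,2) → (3,2) → (3,1).

yes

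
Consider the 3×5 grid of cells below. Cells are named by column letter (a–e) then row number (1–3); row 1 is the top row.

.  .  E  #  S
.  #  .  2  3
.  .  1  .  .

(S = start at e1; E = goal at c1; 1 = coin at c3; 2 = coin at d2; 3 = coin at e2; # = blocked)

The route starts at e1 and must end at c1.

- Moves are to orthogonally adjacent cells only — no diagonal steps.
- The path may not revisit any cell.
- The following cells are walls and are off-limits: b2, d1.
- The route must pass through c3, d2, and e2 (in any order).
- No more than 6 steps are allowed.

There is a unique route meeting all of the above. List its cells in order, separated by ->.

e1 -> e2 -> d2 -> d3 -> c3 -> c2 -> c1

The 6-move cap with required stops at c3, d2, e2 leaves no slack for detours.
Route from e1: down to e2, left to d2, down to d3, left to c3, 2× up (reaching c1) — 6 moves in all.
Check: all required cells visited; 6 ≤ 6 moves.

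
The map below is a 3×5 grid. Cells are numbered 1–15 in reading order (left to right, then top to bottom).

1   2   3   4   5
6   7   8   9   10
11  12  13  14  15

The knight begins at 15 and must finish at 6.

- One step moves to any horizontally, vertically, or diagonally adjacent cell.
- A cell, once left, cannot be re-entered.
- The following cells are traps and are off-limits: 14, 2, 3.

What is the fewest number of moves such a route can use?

With diagonal moves allowed, the Chebyshev distance max(|Δrow|,|Δcol|) from 15 to 6 is 4, so at least 4 moves are needed.
A route of 4 moves achieves this: 15 → 9 → 8 → 7 → 6.
Since 4 matches the lower bound, it is optimal.

4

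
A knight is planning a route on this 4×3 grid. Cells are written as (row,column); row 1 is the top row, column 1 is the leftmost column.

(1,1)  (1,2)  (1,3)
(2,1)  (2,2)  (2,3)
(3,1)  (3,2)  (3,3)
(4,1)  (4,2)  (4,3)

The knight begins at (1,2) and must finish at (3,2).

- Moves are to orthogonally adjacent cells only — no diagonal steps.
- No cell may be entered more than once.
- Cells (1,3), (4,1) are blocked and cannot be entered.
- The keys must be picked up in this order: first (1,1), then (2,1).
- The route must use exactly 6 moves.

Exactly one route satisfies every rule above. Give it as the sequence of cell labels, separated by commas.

(1,2), (1,1), (2,1), (2,2), (2,3), (3,3), (3,2)

The waypoints must appear in the order (1,1), (2,1), with no cell reused.
Route from (1,2): left 1 to (1,1), down 1 to (2,1), right 2 to (2,3), down 1 to (3,3), left 1 to (3,2) — 6 moves in all.
Check: order respected ((1,1) at step 1, (2,1) at step 2); 6 moves as required.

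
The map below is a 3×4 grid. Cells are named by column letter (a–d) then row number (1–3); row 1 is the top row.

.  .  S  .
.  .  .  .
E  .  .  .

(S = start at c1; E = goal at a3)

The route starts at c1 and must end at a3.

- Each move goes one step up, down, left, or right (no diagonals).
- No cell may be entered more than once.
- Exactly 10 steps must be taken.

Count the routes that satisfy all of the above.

5

Need simple routes of exactly 10 moves from c1 to a3 (Manhattan distance 4, so 3 moves are spent on a detour and 3 undoing it).
Enumerating: c1 c2 d2 d3 c3 b3 b2 b1 a1 a2 a3 | c1 b1 a1 a2 b2 c2 d2 d3 c3 b3 a3 | c1 d1 d2 d3 c3 c2 b2 b1 a1 a2 a3 | c1 d1 d2 d3 c3 b3 b2 b1 a1 a2 a3 | c1 d1 d2 c2 c3 b3 b2 b1 a1 a2 a3.
That gives 5 routes.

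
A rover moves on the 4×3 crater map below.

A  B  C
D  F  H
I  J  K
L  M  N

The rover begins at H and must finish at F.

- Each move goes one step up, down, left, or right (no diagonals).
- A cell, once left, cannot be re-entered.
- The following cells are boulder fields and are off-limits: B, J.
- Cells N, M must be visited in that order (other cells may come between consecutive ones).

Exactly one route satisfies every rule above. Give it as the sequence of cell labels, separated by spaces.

The waypoints must appear in the order N, M, with no cell reused.
Route from H: 2× down (reaching N), 2× left (reaching L), 2× up (reaching D), right to F — 7 moves in all.
Check: order respected (N at step 2, M at step 3).

H K N M L I D F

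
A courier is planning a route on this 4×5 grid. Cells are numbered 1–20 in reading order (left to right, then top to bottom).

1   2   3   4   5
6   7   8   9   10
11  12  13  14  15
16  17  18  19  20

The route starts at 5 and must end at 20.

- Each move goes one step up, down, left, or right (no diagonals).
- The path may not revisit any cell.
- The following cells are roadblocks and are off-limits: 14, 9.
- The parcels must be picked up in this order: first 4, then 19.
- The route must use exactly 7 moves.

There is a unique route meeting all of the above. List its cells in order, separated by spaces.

5 4 3 8 13 18 19 20

The waypoints must appear in the order 4, 19, with no cell reused.
Route from 5: 2× left (reaching 3), 3× down (reaching 18), 2× right (reaching 20) — 7 moves in all.
Check: order respected (4 at step 1, 19 at step 6); 7 moves as required.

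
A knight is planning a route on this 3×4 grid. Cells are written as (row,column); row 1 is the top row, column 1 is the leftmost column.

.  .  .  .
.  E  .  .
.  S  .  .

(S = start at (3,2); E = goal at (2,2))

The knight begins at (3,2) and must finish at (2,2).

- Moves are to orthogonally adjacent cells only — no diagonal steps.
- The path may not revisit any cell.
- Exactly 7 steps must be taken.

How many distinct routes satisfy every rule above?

6

Need simple routes of exactly 7 moves from (3,2) to (2,2) (Manhattan distance 1, so 3 moves are spent on a detour and 3 undoing it).
Enumerating: (3,2) (3,1) (2,1) (1,1) (1,2) (1,3) (2,3) (2,2) | (3,2) (3,3) (2,3) (1,3) (1,2) (1,1) (2,1) (2,2) | (3,2) (3,3) (2,3) (2,4) (1,4) (1,3) (1,2) (2,2) | (3,2) (3,3) (3,4) (2,4) (1,4) (1,3) (2,3) (2,2) | (3,2) (3,3) (3,4) (2,4) (1,4) (1,3) (1,2) (2,2) | (3,2) (3,3) (3,4) (2,4) (2,3) (1,3) (1,2) (2,2).
That gives 6 routes.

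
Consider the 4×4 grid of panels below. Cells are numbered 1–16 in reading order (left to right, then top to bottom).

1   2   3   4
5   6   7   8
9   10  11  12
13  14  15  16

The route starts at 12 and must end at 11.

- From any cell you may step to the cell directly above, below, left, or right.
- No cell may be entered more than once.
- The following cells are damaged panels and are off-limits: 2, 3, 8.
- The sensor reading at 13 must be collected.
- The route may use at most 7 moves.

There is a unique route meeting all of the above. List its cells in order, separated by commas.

Any route must reach 13 and still end at 11 within 7 moves, so the order of the required stops is forced.
Route from 12: down to 16, 3× left (reaching 13), up to 9, 2× right (reaching 11) — 7 moves in all.
Check: all required cells visited; 7 ≤ 7 moves.

12, 16, 15, 14, 13, 9, 10, 11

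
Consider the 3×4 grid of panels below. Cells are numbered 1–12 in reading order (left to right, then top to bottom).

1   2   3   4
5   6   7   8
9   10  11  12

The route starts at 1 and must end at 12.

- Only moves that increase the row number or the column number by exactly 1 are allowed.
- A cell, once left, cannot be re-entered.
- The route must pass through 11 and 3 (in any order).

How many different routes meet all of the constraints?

1

A right/down-only route from 1 to 12 makes exactly 2 down-moves and 3 right-moves in some order.
With no other constraints that would be C(5,2) = 10 routes.
A monotone route can only reach the required cells in the order 3, 11, so split there and multiply the segment counts: 1→3: 1; 3→11: 1; 11→12: 1; product = 1.
That gives 1 route.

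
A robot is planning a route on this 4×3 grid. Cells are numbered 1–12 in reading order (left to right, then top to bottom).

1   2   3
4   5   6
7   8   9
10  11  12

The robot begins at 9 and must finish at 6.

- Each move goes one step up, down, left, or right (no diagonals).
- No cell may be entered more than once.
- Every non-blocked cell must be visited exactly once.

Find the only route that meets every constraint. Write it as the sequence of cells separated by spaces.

Need to visit all 12 open cells exactly once, starting at 9 and ending at 6.
Cell 10 has only two open neighbours (7 and 11), so the path must pass straight through it: one of those is the cell it's entered from and the other is where it exits.
Route from 9: down to 12, 2× left (reaching 10), up to 7, right to 8, up to 5, left to 4, up to 1, 2× right (reaching 3), down to 6 — 11 moves in all.
Check: all 12 open cells covered.

9 12 11 10 7 8 5 4 1 2 3 6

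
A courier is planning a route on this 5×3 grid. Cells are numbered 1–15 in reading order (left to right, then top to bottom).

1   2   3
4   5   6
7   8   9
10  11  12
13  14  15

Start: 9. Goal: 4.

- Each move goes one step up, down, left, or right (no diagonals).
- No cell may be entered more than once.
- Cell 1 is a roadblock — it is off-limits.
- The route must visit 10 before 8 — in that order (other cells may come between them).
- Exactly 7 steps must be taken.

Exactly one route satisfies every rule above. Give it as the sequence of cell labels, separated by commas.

9, 12, 11, 10, 7, 8, 5, 4

The waypoints must appear in the order 10, 8, with no cell reused.
Route from 9: down to 12, 2× left (reaching 10), up to 7, right to 8, up to 5, left to 4 — 7 moves in all.
Check: order respected (10 at step 3, 8 at step 5); 7 moves as required.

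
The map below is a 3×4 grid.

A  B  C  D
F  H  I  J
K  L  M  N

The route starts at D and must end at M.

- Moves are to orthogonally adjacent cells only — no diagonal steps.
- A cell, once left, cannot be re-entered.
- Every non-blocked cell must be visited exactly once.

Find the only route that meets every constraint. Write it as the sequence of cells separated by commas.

D, C, B, A, F, K, L, H, I, J, N, M

Need to visit all 12 open cells exactly once, starting at D and ending at M.
Cell K has only two open neighbours (F and L), so the path must pass straight through it: one of those is the cell it's entered from and the other is where it exits.
Route from D: left 3 to A, down 2 to K, right 1 to L, up 1 to H, right 2 to J, down 1 to N, left 1 to M — 11 moves in all.
Check: all 12 open cells covered.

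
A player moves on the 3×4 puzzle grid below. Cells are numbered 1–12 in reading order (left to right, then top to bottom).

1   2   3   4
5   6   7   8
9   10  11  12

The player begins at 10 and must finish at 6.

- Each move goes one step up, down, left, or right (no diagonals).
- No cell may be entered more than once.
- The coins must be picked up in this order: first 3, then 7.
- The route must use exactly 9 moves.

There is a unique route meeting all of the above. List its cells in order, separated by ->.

The waypoints must appear in the order 3, 7, with no cell reused.
Route from 10: left 1 to 9, up 2 to 1, right 3 to 4, down 1 to 8, left 2 to 6 — 9 moves in all.
Check: order respected (3 at step 5, 7 at step 8); 9 moves as required.

10 -> 9 -> 5 -> 1 -> 2 -> 3 -> 4 -> 8 -> 7 -> 6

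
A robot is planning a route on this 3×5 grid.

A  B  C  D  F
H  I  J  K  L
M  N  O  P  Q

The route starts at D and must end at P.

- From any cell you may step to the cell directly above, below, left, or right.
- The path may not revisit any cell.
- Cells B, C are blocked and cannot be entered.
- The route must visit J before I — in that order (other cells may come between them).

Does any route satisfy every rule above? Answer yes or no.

One route that works: D → K → J → I → N → O → P.

yes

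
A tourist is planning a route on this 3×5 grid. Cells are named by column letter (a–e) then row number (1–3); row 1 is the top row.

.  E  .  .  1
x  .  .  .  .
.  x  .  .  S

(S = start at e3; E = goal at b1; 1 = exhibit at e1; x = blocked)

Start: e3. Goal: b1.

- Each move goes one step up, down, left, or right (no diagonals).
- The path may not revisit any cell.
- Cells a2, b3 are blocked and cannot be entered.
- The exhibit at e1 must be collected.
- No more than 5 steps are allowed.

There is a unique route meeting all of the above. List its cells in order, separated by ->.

e3 -> e2 -> e1 -> d1 -> c1 -> b1

The budget equals the shortest possible length, so every move has to be on a shortest route through the required cells.
Route from e3: up 2 to e1, left 3 to b1 — 5 moves in all.
Check: all required cells visited; 5 ≤ 5 moves.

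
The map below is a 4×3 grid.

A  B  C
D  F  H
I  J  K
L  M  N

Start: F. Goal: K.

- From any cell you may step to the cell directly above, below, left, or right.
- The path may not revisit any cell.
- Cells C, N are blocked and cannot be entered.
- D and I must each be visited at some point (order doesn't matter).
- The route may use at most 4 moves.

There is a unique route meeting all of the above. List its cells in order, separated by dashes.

F - D - I - J - K

The budget equals the shortest possible length, so every move has to be on a shortest route through the required cells.
Route from F: left to D, down to I, 2× right (reaching K) — 4 moves in all.
Check: all required cells visited; 4 ≤ 4 moves.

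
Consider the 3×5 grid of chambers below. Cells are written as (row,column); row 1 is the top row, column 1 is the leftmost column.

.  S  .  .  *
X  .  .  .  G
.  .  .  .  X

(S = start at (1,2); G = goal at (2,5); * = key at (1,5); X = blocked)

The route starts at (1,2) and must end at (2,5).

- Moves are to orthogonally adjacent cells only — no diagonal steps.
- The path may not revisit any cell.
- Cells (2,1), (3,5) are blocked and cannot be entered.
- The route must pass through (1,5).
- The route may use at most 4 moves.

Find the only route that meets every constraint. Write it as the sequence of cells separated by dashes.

Any route must reach (1,5) and still end at (2,5) within 4 moves, so the order of the required stops is forced.
Route from (1,2): 3× right (reaching (1,5)), down to (2,5) — 4 moves in all.
Check: all required cells visited; 4 ≤ 4 moves.

(1,2) - (1,3) - (1,4) - (1,5) - (2,5)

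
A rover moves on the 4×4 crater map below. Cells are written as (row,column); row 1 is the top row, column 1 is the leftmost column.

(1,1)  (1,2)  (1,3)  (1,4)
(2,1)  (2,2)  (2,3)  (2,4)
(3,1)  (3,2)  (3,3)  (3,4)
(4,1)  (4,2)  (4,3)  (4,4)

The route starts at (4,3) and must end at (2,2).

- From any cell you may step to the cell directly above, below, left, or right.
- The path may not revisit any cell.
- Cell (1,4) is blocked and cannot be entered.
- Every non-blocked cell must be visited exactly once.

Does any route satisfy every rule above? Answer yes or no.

Colour the cells like a checkerboard: each orthogonal step flips colour, so a Hamiltonian route alternates colours. Here there are 8 cells of one colour and 7 of the other, with start on the opposite colour to the goal — the counts and endpoints can't be arranged into an alternating sequence of length 15, so no Hamiltonian route exists.

no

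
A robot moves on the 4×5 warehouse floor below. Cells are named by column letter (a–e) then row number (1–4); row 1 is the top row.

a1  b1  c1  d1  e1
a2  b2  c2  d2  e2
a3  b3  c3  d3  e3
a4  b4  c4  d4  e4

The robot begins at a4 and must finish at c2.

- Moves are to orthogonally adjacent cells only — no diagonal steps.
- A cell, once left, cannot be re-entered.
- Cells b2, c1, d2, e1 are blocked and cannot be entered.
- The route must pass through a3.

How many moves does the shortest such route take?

Any route passes through a3 somewhere between a4 and c2. Summing Manhattan distances along the two legs (a4 → a3 → c2) gives a lower bound of 1 + 3 = 4 moves.
A route of 4 moves achieves this: a4 → a3 → b3 → c3 → c2.
Since 4 matches the lower bound, it is optimal.

4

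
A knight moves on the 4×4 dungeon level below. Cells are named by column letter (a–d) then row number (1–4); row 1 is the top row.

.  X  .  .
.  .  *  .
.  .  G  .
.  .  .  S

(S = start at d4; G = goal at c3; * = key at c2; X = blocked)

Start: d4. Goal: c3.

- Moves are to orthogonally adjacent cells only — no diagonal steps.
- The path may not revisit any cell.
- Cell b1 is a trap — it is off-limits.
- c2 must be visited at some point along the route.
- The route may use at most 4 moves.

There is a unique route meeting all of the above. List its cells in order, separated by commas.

The budget equals the shortest possible length, so every move has to be on a shortest route through the required cells.
Route from d4: up 2 to d2, left 1 to c2, down 1 to c3 — 4 moves in all.
Check: all required cells visited; 4 ≤ 4 moves.

d4, d3, d2, c2, c3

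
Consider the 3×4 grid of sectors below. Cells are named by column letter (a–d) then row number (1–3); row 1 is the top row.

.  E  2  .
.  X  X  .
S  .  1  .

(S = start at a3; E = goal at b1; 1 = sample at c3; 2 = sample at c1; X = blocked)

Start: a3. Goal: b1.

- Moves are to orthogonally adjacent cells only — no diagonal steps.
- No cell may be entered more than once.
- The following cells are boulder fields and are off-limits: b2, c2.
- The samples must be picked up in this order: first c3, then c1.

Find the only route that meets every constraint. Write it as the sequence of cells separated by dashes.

a3 - b3 - c3 - d3 - d2 - d1 - c1 - b1

The waypoints must appear in the order c3, c1, with no cell reused.
Route from a3: right 3 to d3, up 2 to d1, left 2 to b1 — 7 moves in all.
Check: order respected (1 at step 2, 2 at step 6).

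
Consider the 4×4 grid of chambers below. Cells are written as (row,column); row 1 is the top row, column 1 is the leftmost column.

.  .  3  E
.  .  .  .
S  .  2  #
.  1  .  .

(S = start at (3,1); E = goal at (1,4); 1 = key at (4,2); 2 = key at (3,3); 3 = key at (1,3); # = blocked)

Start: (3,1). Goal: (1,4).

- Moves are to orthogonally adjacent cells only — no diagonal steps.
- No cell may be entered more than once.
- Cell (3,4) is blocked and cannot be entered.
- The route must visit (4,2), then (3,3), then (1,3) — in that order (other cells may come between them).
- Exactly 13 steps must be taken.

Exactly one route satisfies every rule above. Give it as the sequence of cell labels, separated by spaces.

(3,1) (4,1) (4,2) (4,3) (3,3) (3,2) (2,2) (2,1) (1,1) (1,2) (1,3) (2,3) (2,4) (1,4)

The waypoints must appear in the order (4,2), (3,3), (1,3), with no cell reused.
Route from (3,1): down 1 to (4,1), right 2 to (4,3), up 1 to (3,3), left 1 to (3,2), up 1 to (2,2), left 1 to (2,1), up 1 to (1,1), right 2 to (1,3), down 1 to (2,3), right 1 to (2,4), up 1 to (1,4) — 13 moves in all.
Check: order respected (1 at step 2, 2 at step 4, 3 at step 10); 13 moves as required.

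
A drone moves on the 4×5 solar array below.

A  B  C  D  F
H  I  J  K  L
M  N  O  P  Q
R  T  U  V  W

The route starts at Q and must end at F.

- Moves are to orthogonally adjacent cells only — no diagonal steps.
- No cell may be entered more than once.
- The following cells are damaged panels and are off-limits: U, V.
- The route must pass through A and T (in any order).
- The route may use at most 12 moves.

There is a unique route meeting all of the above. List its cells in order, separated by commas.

The 12-move cap with required stops at A, T leaves no slack for detours.
Route from Q: left 3 to N, down 1 to T, left 1 to R, up 3 to A, right 4 to F — 12 moves in all.
Check: all required cells visited; 12 ≤ 12 moves.

Q, P, O, N, T, R, M, H, A, B, C, D, F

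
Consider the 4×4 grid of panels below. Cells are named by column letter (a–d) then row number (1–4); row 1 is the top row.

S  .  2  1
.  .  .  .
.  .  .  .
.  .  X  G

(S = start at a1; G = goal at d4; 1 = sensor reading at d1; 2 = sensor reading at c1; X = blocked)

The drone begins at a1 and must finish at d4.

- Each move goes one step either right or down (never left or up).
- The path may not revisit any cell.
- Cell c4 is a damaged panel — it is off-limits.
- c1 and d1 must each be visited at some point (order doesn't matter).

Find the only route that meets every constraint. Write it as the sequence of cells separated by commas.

a1, b1, c1, d1, d2, d3, d4

Moves only go right or down, so the column and row indices never decrease.
Route from a1: right 3 to d1, down 3 to d4 — 6 moves in all.
Check: all required cells visited.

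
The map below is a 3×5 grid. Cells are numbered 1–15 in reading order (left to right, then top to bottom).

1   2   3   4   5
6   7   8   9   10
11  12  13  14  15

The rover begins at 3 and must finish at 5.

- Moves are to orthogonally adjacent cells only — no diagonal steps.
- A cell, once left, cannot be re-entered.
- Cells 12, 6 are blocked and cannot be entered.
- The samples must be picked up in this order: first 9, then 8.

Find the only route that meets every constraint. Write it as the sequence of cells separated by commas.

The waypoints must appear in the order 9, 8, with no cell reused.
Route from 3: right to 4, down to 9, left to 8, down to 13, 2× right (reaching 15), 2× up (reaching 5) — 8 moves in all.
Check: order respected (9 at step 2, 8 at step 3).

3, 4, 9, 8, 13, 14, 15, 10, 5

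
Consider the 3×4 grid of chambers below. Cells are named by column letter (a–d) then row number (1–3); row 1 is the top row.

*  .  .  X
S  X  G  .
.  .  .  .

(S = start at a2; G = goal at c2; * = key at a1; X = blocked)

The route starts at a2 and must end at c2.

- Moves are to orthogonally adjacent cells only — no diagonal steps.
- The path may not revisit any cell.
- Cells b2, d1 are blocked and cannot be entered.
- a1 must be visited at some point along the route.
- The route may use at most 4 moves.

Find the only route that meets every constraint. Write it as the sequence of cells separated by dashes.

a2 - a1 - b1 - c1 - c2

Any route must reach a1 and still end at c2 within 4 moves, so the order of the required stops is forced.
Route from a2: up to a1, 2× right (reaching c1), down to c2 — 4 moves in all.
Check: all required cells visited; 4 ≤ 4 moves.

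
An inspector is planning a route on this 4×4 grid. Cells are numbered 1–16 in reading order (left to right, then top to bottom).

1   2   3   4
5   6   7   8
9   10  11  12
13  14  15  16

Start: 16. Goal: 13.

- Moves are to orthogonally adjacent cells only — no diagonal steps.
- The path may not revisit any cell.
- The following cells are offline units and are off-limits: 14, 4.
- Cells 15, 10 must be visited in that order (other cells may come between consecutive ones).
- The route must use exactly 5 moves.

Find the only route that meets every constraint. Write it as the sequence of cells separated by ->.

The waypoints must appear in the order 15, 10, with no cell reused.
Route from 16: left 1 to 15, up 1 to 11, left 2 to 9, down 1 to 13 — 5 moves in all.
Check: order respected (15 at step 1, 10 at step 3); 5 moves as required.

16 -> 15 -> 11 -> 10 -> 9 -> 13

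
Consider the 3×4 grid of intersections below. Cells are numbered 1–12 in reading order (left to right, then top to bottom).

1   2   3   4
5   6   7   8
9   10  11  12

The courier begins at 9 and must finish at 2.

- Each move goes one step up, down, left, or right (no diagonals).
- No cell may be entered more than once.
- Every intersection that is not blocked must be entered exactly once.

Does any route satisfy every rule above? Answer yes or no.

yes

One route that works: 9 → 10 → 11 → 12 → 8 → 4 → 3 → 7 → 6 → 5 → 1 → 2.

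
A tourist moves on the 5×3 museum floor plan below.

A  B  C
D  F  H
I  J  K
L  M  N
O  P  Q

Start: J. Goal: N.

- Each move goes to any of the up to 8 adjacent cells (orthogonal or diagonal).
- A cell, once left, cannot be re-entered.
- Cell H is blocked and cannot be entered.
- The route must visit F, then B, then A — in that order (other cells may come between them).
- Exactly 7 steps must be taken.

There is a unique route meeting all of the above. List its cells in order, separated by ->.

J -> F -> B -> A -> D -> I -> M -> N

The waypoints must appear in the order F, B, A, with no cell reused.
Route from J: up 2 to B, left 1 to A, down 2 to I, down-right 1 to M, right 1 to N — 7 moves in all.
Check: order respected (F at step 1, B at step 2, A at step 3); 7 moves as required.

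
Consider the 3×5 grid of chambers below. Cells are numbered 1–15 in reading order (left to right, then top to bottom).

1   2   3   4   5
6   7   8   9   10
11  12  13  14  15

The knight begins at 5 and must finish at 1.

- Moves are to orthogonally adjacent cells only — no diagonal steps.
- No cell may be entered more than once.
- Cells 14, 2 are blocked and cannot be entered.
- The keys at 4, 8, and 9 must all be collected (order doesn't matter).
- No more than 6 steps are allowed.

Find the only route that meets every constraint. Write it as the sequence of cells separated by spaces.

5 4 9 8 7 6 1

Any route must reach 4, 8, and 9 and still end at 1 within 6 moves, so the order of the required stops is forced.
Route from 5: left to 4, down to 9, 3× left (reaching 6), up to 1 — 6 moves in all.
Check: all required cells visited; 6 ≤ 6 moves.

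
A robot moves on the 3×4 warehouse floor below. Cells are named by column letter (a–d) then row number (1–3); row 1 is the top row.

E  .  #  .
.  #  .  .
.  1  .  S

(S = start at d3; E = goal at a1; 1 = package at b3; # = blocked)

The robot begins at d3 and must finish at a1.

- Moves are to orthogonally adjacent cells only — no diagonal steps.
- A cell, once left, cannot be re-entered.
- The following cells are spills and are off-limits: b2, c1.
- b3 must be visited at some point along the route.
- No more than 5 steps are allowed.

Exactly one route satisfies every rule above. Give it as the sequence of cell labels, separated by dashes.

The budget equals the shortest possible length, so every move has to be on a shortest route through the required cells.
Route from d3: left 3 to a3, up 2 to a1 — 5 moves in all.
Check: all required cells visited; 5 ≤ 5 moves.

d3 - c3 - b3 - a3 - a2 - a1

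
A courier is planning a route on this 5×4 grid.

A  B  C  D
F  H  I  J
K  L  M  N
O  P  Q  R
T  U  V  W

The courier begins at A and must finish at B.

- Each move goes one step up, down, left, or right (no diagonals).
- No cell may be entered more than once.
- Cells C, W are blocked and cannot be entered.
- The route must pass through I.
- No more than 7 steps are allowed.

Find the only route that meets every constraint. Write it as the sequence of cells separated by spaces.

A F K L M I H B

The 7-move cap with required stops at I leaves no slack for detours.
Route from A: down 2 to K, right 2 to M, up 1 to I, left 1 to H, up 1 to B — 7 moves in all.
Check: all required cells visited; 7 ≤ 7 moves.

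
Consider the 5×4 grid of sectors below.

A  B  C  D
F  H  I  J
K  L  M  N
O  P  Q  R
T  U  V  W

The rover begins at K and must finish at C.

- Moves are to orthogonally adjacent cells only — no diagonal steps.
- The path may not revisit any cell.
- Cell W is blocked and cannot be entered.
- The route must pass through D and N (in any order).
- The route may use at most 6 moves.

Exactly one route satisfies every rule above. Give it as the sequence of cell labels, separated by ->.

The 6-move cap with required stops at D, N leaves no slack for detours.
Route from K: 3× right (reaching N), 2× up (reaching D), left to C — 6 moves in all.
Check: all required cells visited; 6 ≤ 6 moves.

K -> L -> M -> N -> J -> D -> C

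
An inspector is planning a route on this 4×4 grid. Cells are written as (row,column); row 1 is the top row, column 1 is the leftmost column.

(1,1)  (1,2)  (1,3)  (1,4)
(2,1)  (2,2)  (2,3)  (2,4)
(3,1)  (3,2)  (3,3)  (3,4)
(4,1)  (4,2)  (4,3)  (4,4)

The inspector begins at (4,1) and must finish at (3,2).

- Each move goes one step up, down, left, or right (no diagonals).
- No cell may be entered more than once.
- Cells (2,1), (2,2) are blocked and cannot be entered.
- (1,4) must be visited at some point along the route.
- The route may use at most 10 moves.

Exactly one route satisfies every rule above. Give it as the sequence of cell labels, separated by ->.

Any route must reach (1,4) and still end at (3,2) within 10 moves, so the order of the required stops is forced.
Route from (4,1): right 3 to (4,4), up 3 to (1,4), left 1 to (1,3), down 2 to (3,3), left 1 to (3,2) — 10 moves in all.
Check: all required cells visited; 10 ≤ 10 moves.

(4,1) -> (4,2) -> (4,3) -> (4,4) -> (3,4) -> (2,4) -> (1,4) -> (1,3) -> (2,3) -> (3,3) -> (3,2)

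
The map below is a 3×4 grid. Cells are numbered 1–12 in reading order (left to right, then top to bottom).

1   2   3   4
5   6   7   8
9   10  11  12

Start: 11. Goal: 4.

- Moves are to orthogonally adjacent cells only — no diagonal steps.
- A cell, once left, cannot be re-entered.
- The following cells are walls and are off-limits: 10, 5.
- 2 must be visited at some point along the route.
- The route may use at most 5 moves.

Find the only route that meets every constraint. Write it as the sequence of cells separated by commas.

The budget equals the shortest possible length, so every move has to be on a shortest route through the required cells.
Route from 11: up to 7, left to 6, up to 2, 2× right (reaching 4) — 5 moves in all.
Check: all required cells visited; 5 ≤ 5 moves.

11, 7, 6, 2, 3, 4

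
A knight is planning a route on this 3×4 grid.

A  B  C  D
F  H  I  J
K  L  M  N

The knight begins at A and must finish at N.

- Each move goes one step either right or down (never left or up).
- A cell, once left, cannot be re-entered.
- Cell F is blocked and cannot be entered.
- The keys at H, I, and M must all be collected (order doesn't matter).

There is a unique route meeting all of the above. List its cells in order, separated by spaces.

A B H I M N

Moves only go right or down, so the column and row indices never decrease.
Route from A: right to B, down to H, right to I, down to M, right to N — 5 moves in all.
Check: all required cells visited.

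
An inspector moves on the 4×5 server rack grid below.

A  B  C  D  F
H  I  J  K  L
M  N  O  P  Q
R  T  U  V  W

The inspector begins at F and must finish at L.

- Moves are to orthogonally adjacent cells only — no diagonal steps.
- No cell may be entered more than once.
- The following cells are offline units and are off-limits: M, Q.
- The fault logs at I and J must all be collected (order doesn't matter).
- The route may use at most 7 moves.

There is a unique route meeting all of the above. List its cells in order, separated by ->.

F -> D -> C -> B -> I -> J -> K -> L

The 7-move cap with required stops at I, J leaves no slack for detours.
Route from F: left 3 to B, down 1 to I, right 3 to L — 7 moves in all.
Check: all required cells visited; 7 ≤ 7 moves.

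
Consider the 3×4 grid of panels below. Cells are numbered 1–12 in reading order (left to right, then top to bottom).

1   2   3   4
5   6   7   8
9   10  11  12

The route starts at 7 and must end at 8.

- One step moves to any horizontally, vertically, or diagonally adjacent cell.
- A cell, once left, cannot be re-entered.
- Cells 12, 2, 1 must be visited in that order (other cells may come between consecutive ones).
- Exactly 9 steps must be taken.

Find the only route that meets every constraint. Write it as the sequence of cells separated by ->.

7 -> 12 -> 11 -> 10 -> 5 -> 2 -> 1 -> 6 -> 3 -> 8

The waypoints must appear in the order 12, 2, 1, with no cell reused.
Route from 7: down-right to 12, 2× left (reaching 10), up-left to 5, up-right to 2, left to 1, down-right to 6, up-right to 3, down-right to 8 — 9 moves in all.
Check: order respected (12 at step 1, 2 at step 5, 1 at step 6); 9 moves as required.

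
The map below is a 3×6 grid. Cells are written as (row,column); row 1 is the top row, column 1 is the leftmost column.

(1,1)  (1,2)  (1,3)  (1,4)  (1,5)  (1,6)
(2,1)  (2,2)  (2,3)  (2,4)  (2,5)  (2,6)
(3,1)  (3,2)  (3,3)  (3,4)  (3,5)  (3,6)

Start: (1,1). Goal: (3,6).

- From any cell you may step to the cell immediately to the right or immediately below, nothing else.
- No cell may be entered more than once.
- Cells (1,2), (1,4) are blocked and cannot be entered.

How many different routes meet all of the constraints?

A right/down-only route from (1,1) to (3,6) makes exactly 2 down-moves and 5 right-moves in some order.
With no other constraints that would be C(7,2) = 21 routes.
Subtract routes through each blocked cell (inclusion–exclusion for overlaps): − through (1,2): 15 − through (1,4): 6 + through (1,2)&(1,4): 6 → 6.
That gives 6 routes.

6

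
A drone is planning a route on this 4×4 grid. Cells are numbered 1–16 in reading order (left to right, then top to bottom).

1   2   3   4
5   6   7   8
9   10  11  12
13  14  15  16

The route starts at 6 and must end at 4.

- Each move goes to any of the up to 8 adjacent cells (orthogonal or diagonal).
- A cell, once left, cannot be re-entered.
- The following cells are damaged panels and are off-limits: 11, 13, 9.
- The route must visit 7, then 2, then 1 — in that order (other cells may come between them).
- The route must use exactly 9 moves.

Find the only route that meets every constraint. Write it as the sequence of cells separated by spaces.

The waypoints must appear in the order 7, 2, 1, with no cell reused.
Route from 6: right 1 to 7, up-left 1 to 2, left 1 to 1, down 1 to 5, down-right 2 to 15, up-right 1 to 12, up 2 to 4 — 9 moves in all.
Check: order respected (7 at step 1, 2 at step 2, 1 at step 3); 9 moves as required.

6 7 2 1 5 10 15 12 8 4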